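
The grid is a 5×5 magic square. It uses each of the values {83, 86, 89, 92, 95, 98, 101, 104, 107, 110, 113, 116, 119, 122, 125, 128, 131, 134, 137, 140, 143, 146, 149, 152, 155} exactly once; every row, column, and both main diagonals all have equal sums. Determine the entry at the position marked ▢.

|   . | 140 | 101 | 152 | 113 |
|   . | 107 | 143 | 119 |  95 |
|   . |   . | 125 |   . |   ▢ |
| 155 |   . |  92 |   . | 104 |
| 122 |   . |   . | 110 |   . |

The 25 entries sum to 2975, so each line sums to 2975/5 = 595.
The remaining cell in row 1 is (1,1) = 595 − 506 = 89.
Row 2: 107 + 143 + 119 + 95 + ? = 595, so (2,1) = 131.
From column 1, 595 − (89 + 131 + 155 + 122) gives (3,1) = 98.
From column 3, 595 − (101 + 143 + 125 + 92) gives (5,3) = 134.
From anti-diagonal, 595 − (113 + 119 + 125 + 122) gives (4,2) = 116.
Row 4: 155 + 116 + 92 + 104 + ? = 595, so (4,4) = 128.
The remaining cell in column 4 is (3,4) = 595 − 509 = 86.
Using main diagonal: 89 + 107 + 125 + 128 + ? → (5,5) = 595 − 449 = 146.
Using row 5: 122 + 134 + 110 + 146 + ? → (5,2) = 595 − 512 = 83.
Using column 2: 140 + 107 + 116 + 83 + ? → (3,2) = 595 − 446 = 149.
Column 5: 113 + 95 + 104 + 146 + ? = 595, so (3,5) = 137.

137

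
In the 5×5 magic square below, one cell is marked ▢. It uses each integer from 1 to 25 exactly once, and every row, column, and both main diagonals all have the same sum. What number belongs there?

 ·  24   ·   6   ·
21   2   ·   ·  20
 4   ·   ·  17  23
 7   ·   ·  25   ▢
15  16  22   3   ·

The entries are 1 through 25, which sum to 325, so each line sums to 325/5 = 65.
Using row 5: 15 + 16 + 22 + 3 + ? → (5,5) = 65 − 56 = 9.
Column 1 must total 65; the given cells sum to 47, so (1,1) = 18.
From column 4, 65 − (6 + 17 + 25 + 3) gives (2,4) = 14.
Using main diagonal: 18 + 2 + 25 + 9 + ? → (3,3) = 65 − 54 = 11.
From row 2, 65 − (21 + 2 + 14 + 20) gives (2,3) = 8.
Using row 3: 4 + 11 + 17 + 23 + ? → (3,2) = 65 − 55 = 10.
Column 2: 24 + 2 + 10 + 16 + ? = 65, so (4,2) = 13.
Anti-diagonal: 14 + 11 + 13 + 15 + ? = 65, so (1,5) = 12.
The remaining cell in row 1 is (1,3) = 65 − 60 = 5.
Using column 3: 5 + 8 + 11 + 22 + ? → (4,3) = 65 − 46 = 19.
The remaining cell in column 5 is (4,5) = 65 − 64 = 1.

1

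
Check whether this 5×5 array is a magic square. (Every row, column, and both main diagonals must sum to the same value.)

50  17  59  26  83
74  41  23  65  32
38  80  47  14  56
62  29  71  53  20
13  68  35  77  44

Row 1: 50 + 17 + 59 + 26 + 83 = 235.
Row 2: 74 + 41 + 23 + 65 + 32 = 235.
Row 3: 38 + 80 + 47 + 14 + 56 = 235.
Row 4: 62 + 29 + 71 + 53 + 20 = 235.
Row 5: 13 + 68 + 35 + 77 + 44 = 237.
Column 1: 50 + 74 + 38 + 62 + 13 = 237.
Column 2: 17 + 41 + 80 + 29 + 68 = 235.
Column 3: 59 + 23 + 47 + 71 + 35 = 235.
Column 4: 26 + 65 + 14 + 53 + 77 = 235.
Column 5: 83 + 32 + 56 + 20 + 44 = 235.
Main diagonal: 50 + 41 + 47 + 53 + 44 = 235.
Anti-diagonal: 83 + 65 + 47 + 29 + 13 = 237.

No — column 1 sums to 237 but row 1 sums to 235.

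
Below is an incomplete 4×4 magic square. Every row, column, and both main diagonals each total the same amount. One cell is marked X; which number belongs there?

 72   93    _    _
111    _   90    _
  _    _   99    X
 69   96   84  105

Row 4 is complete and sums to 354; that is the magic constant.
From column 1, 354 − (72 + 111 + 69) gives (3,1) = 102.
From column 3, 354 − (90 + 99 + 84) gives (1,3) = 81.
The remaining cell in main diagonal is (2,2) = 354 − 276 = 78.
The remaining cell in row 1 is (1,4) = 354 − 246 = 108.
Row 2 must total 354; the given cells sum to 279, so (2,4) = 75.
The remaining cell in column 2 is (3,2) = 354 − 267 = 87.
Column 4: 108 + 75 + 105 + ? = 354, so (3,4) = 66.

66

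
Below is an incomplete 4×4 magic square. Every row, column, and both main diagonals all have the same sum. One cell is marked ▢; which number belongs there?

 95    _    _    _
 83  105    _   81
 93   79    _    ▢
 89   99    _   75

103

Column 1 is complete and sums to 360; that is the magic constant.
Row 2 must total 360; the given cells sum to 269, so (2,3) = 91.
Row 4: 89 + 99 + 75 + ? = 360, so (4,3) = 97.
Column 2 needs 360; the known cells sum to 283, so (1,2) = 77.
Main diagonal needs 360; the known cells sum to 275, so (3,3) = 85.
The remaining cell in anti-diagonal is (1,4) = 360 − 259 = 101.
The remaining cell in row 1 is (1,3) = 360 − 273 = 87.
From row 3, 360 − (93 + 79 + 85) gives (3,4) = 103.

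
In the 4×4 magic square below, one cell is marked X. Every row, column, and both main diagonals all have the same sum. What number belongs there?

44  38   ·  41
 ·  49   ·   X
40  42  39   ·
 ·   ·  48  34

46

Main diagonal is complete and sums to 166; that is the magic constant.
From row 1, 166 − (44 + 38 + 41) gives (1,3) = 43.
Row 3 must total 166; the given cells sum to 121, so (3,4) = 45.
Column 2: 38 + 49 + 42 + ? = 166, so (4,2) = 37.
Column 3 must total 166; the given cells sum to 130, so (2,3) = 36.
Column 4 must total 166; the given cells sum to 120, so (2,4) = 46.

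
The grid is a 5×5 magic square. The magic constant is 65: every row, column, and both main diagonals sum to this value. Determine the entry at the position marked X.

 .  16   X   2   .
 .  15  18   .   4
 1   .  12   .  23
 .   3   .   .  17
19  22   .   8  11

Using row 5: 19 + 22 + 8 + 11 + ? → (5,3) = 65 − 60 = 5.
Column 2 needs 65; the known cells sum to 56, so (3,2) = 9.
Column 5 must total 65; the given cells sum to 55, so (1,5) = 10.
Anti-diagonal needs 65; the known cells sum to 44, so (2,4) = 21.
Row 2 must total 65; the given cells sum to 58, so (2,1) = 7.
Row 3 must total 65; the given cells sum to 45, so (3,4) = 20.
Column 4 must total 65; the given cells sum to 51, so (4,4) = 14.
Main diagonal must total 65; the given cells sum to 52, so (1,1) = 13.
Row 1: 13 + 16 + 2 + 10 + ? = 65, so (1,3) = 24.

24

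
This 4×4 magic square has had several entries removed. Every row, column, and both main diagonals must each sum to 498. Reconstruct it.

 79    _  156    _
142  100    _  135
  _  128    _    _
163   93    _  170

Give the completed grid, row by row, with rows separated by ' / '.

79 177 156 86 / 142 100 121 135 / 114 128 149 107 / 163 93 72 170

The remaining cell in row 2 is (2,3) = 498 − 377 = 121.
Using row 4: 163 + 93 + 170 + ? → (4,3) = 498 − 426 = 72.
Column 1: 79 + 142 + 163 + ? = 498, so (3,1) = 114.
Column 2: 100 + 128 + 93 + ? = 498, so (1,2) = 177.
Using column 3: 156 + 121 + 72 + ? → (3,3) = 498 − 349 = 149.
Using anti-diagonal: 121 + 128 + 163 + ? → (1,4) = 498 − 412 = 86.
Row 3 needs 498; the known cells sum to 391, so (3,4) = 107.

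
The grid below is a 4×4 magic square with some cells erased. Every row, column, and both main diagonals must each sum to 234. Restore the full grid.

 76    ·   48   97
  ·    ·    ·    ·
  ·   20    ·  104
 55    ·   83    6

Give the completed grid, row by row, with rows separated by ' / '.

Row 1: 76 + 48 + 97 + ? = 234, so (1,2) = 13.
The remaining cell in row 4 is (4,2) = 234 − 144 = 90.
Column 2: 13 + 20 + 90 + ? = 234, so (2,2) = 111.
From column 4, 234 − (97 + 104 + 6) gives (2,4) = 27.
From main diagonal, 234 − (76 + 111 + 6) gives (3,3) = 41.
Anti-diagonal needs 234; the known cells sum to 172, so (2,3) = 62.
From row 2, 234 − (111 + 62 + 27) gives (2,1) = 34.
Row 3 must total 234; the given cells sum to 165, so (3,1) = 69.

76 13 48 97 / 34 111 62 27 / 69 20 41 104 / 55 90 83 6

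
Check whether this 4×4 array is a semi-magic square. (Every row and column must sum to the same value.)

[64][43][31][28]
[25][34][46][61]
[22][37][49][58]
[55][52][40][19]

Row 1: 64 + 43 + 31 + 28 = 166.
Row 2: 25 + 34 + 46 + 61 = 166.
Row 3: 22 + 37 + 49 + 58 = 166.
Row 4: 55 + 52 + 40 + 19 = 166.
Column 1: 64 + 25 + 22 + 55 = 166.
Column 2: 43 + 34 + 37 + 52 = 166.
Column 3: 31 + 46 + 49 + 40 = 166.
Column 4: 28 + 61 + 58 + 19 = 166.
All lines sum to 166.

Yes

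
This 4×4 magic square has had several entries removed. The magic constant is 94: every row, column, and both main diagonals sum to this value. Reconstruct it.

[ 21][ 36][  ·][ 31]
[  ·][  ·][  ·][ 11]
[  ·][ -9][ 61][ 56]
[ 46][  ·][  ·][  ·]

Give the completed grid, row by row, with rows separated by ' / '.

21 36 6 31 / 41 16 26 11 / -14 -9 61 56 / 46 51 1 -4

Row 1: 21 + 36 + 31 + ? = 94, so (1,3) = 6.
Row 3: -9 + 61 + 56 + ? = 94, so (3,1) = -14.
Column 1 must total 94; the given cells sum to 53, so (2,1) = 41.
From column 4, 94 − (31 + 11 + 56) gives (4,4) = -4.
Main diagonal must total 94; the given cells sum to 78, so (2,2) = 16.
Using anti-diagonal: 31 + (-9) + 46 + ? → (2,3) = 94 − 68 = 26.
Using column 2: 36 + 16 + (-9) + ? → (4,2) = 94 − 43 = 51.
Column 3: 6 + 26 + 61 + ? = 94, so (4,3) = 1.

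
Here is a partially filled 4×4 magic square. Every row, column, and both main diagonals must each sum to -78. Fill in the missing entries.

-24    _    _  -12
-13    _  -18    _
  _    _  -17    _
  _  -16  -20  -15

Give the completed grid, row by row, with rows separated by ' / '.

-24 -19 -23 -12 / -13 -22 -18 -25 / -14 -21 -17 -26 / -27 -16 -20 -15

Row 4 needs -78; the known cells sum to -51, so (4,1) = -27.
Using column 1: -24 + (-13) + (-27) + ? → (3,1) = -78 − (-64) = -14.
From column 3, -78 − (-18 + (-17) + (-20)) gives (1,3) = -23.
From main diagonal, -78 − (-24 + (-17) + (-15)) gives (2,2) = -22.
Using anti-diagonal: -12 + (-18) + (-27) + ? → (3,2) = -78 − (-57) = -21.
From row 1, -78 − (-24 + (-23) + (-12)) gives (1,2) = -19.
Row 2 needs -78; the known cells sum to -53, so (2,4) = -25.
Row 3: -14 + (-21) + (-17) + ? = -78, so (3,4) = -26.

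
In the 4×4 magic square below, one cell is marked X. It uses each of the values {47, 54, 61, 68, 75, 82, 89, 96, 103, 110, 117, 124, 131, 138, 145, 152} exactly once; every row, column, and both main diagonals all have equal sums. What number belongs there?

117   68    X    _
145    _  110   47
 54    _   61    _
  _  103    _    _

138

The 16 entries sum to 1592, so each line sums to 1592/4 = 398.
Row 2 needs 398; the known cells sum to 302, so (2,2) = 96.
Using column 1: 117 + 145 + 54 + ? → (4,1) = 398 − 316 = 82.
Column 2 must total 398; the given cells sum to 267, so (3,2) = 131.
Using main diagonal: 117 + 96 + 61 + ? → (4,4) = 398 − 274 = 124.
From anti-diagonal, 398 − (110 + 131 + 82) gives (1,4) = 75.
Row 1: 117 + 68 + 75 + ? = 398, so (1,3) = 138.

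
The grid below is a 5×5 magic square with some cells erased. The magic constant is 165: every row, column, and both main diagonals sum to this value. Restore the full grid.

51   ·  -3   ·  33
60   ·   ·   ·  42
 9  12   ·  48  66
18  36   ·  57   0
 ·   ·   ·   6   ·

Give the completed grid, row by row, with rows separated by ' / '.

51 69 -3 15 33 / 60 3 21 39 42 / 9 12 30 48 66 / 18 36 54 57 0 / 27 45 63 6 24

Row 3 needs 165; the known cells sum to 135, so (3,3) = 30.
Row 4 must total 165; the given cells sum to 111, so (4,3) = 54.
The remaining cell in column 1 is (5,1) = 165 − 138 = 27.
The remaining cell in column 5 is (5,5) = 165 − 141 = 24.
Main diagonal needs 165; the known cells sum to 162, so (2,2) = 3.
Anti-diagonal must total 165; the given cells sum to 126, so (2,4) = 39.
Using row 2: 60 + 3 + 39 + 42 + ? → (2,3) = 165 − 144 = 21.
Column 3 needs 165; the known cells sum to 102, so (5,3) = 63.
Column 4 needs 165; the known cells sum to 150, so (1,4) = 15.
Row 1 must total 165; the given cells sum to 96, so (1,2) = 69.
The remaining cell in row 5 is (5,2) = 165 − 120 = 45.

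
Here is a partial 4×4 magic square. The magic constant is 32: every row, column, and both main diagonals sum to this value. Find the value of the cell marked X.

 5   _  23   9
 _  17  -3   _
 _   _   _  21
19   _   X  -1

Row 1 needs 32; the known cells sum to 37, so (1,2) = -5.
Column 4: 9 + 21 + (-1) + ? = 32, so (2,4) = 3.
From main diagonal, 32 − (5 + 17 + (-1)) gives (3,3) = 11.
From anti-diagonal, 32 − (9 + (-3) + 19) gives (3,2) = 7.
Row 2 must total 32; the given cells sum to 17, so (2,1) = 15.
Row 3 needs 32; the known cells sum to 39, so (3,1) = -7.
Column 2 needs 32; the known cells sum to 19, so (4,2) = 13.
Column 3 must total 32; the given cells sum to 31, so (4,3) = 1.

1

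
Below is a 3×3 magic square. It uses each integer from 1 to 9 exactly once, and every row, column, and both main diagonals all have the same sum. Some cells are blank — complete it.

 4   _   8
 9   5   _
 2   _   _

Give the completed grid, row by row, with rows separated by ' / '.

The entries are 1 through 9, which sum to 45, so each line sums to 45/3 = 15.
Using row 1: 4 + 8 + ? → (1,2) = 15 − 12 = 3.
Using row 2: 9 + 5 + ? → (2,3) = 15 − 14 = 1.
Column 2: 3 + 5 + ? = 15, so (3,2) = 7.
From column 3, 15 − (8 + 1) gives (3,3) = 6.

4 3 8 / 9 5 1 / 2 7 6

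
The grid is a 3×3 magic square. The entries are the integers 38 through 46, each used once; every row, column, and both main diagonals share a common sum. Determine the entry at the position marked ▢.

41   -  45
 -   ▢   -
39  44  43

The entries are 38 through 46, which sum to 378, so each line sums to 378/3 = 126.
Using row 1: 41 + 45 + ? → (1,2) = 126 − 86 = 40.
Column 1: 41 + 39 + ? = 126, so (2,1) = 46.
From column 2, 126 − (40 + 44) gives (2,2) = 42.

42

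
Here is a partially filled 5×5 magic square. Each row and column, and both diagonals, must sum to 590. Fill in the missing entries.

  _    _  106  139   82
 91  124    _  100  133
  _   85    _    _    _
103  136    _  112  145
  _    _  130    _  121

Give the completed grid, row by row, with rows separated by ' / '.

115 148 106 139 82 / 91 124 142 100 133 / 127 85 118 151 109 / 103 136 94 112 145 / 154 97 130 88 121

From row 2, 590 − (91 + 124 + 100 + 133) gives (2,3) = 142.
Row 4 must total 590; the given cells sum to 496, so (4,3) = 94.
Column 3 must total 590; the given cells sum to 472, so (3,3) = 118.
The remaining cell in column 5 is (3,5) = 590 − 481 = 109.
Main diagonal: 124 + 118 + 112 + 121 + ? = 590, so (1,1) = 115.
Anti-diagonal needs 590; the known cells sum to 436, so (5,1) = 154.
The remaining cell in row 1 is (1,2) = 590 − 442 = 148.
The remaining cell in column 1 is (3,1) = 590 − 463 = 127.
Column 2 needs 590; the known cells sum to 493, so (5,2) = 97.
Row 3 must total 590; the given cells sum to 439, so (3,4) = 151.
Using row 5: 154 + 97 + 130 + 121 + ? → (5,4) = 590 − 502 = 88.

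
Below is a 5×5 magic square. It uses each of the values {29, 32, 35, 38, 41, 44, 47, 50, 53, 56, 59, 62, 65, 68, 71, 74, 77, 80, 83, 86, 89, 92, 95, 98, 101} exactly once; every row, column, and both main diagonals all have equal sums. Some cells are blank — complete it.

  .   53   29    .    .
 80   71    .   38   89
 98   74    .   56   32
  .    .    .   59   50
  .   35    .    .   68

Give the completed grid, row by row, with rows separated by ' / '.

The 25 entries sum to 1625, so each line sums to 1625/5 = 325.
Row 2 must total 325; the given cells sum to 278, so (2,3) = 47.
The remaining cell in row 3 is (3,3) = 325 − 260 = 65.
Column 2 needs 325; the known cells sum to 233, so (4,2) = 92.
From column 5, 325 − (89 + 32 + 50 + 68) gives (1,5) = 86.
Main diagonal must total 325; the given cells sum to 263, so (1,1) = 62.
Anti-diagonal needs 325; the known cells sum to 281, so (5,1) = 44.
Using row 1: 62 + 53 + 29 + 86 + ? → (1,4) = 325 − 230 = 95.
The remaining cell in column 1 is (4,1) = 325 − 284 = 41.
The remaining cell in column 4 is (5,4) = 325 − 248 = 77.
Row 4 must total 325; the given cells sum to 242, so (4,3) = 83.
Row 5 must total 325; the given cells sum to 224, so (5,3) = 101.

62 53 29 95 86 / 80 71 47 38 89 / 98 74 65 56 32 / 41 92 83 59 50 / 44 35 101 77 68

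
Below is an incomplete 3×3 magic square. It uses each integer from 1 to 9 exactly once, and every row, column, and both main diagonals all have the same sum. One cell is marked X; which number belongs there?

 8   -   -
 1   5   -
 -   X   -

7

The entries are 1 through 9, which sum to 45, so each line sums to 45/3 = 15.
From row 2, 15 − (1 + 5) gives (2,3) = 9.
Using column 1: 8 + 1 + ? → (3,1) = 15 − 9 = 6.
The remaining cell in main diagonal is (3,3) = 15 − 13 = 2.
The remaining cell in anti-diagonal is (1,3) = 15 − 11 = 4.
The remaining cell in row 1 is (1,2) = 15 − 12 = 3.
Row 3 needs 15; the known cells sum to 8, so (3,2) = 7.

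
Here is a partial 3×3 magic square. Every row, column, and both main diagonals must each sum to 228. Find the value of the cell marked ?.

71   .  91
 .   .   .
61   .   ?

81

From row 1, 228 − (71 + 91) gives (1,2) = 66.
Column 1 needs 228; the known cells sum to 132, so (2,1) = 96.
From anti-diagonal, 228 − (91 + 61) gives (2,2) = 76.
Using row 2: 96 + 76 + ? → (2,3) = 228 − 172 = 56.
Column 2: 66 + 76 + ? = 228, so (3,2) = 86.
From column 3, 228 − (91 + 56) gives (3,3) = 81.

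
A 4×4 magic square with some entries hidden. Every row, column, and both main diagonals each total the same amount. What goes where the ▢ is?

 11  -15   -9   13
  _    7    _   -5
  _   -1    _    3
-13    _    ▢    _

Row 1 is complete and sums to 0; that is the magic constant.
From column 2, 0 − (-15 + 7 + (-1)) gives (4,2) = 9.
From column 4, 0 − (13 + (-5) + 3) gives (4,4) = -11.
Main diagonal must total 0; the given cells sum to 7, so (3,3) = -7.
The remaining cell in anti-diagonal is (2,3) = 0 − (-1) = 1.
Using row 2: 7 + 1 + (-5) + ? → (2,1) = 0 − 3 = -3.
Using row 3: -1 + (-7) + 3 + ? → (3,1) = 0 − (-5) = 5.
Row 4 needs 0; the known cells sum to -15, so (4,3) = 15.

15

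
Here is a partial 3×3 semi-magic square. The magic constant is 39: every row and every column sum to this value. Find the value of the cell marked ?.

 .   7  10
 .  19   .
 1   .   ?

25

Row 1 must total 39; the given cells sum to 17, so (1,1) = 22.
Using column 1: 22 + 1 + ? → (2,1) = 39 − 23 = 16.
Column 2 needs 39; the known cells sum to 26, so (3,2) = 13.
Row 2 must total 39; the given cells sum to 35, so (2,3) = 4.
Row 3 must total 39; the given cells sum to 14, so (3,3) = 25.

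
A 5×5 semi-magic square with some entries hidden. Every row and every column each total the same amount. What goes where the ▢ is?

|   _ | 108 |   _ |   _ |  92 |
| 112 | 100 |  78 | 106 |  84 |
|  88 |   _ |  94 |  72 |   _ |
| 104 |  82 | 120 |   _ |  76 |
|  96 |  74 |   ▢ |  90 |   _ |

102

Row 2 is complete and sums to 480; that is the magic constant.
From row 4, 480 − (104 + 82 + 120 + 76) gives (4,4) = 98.
Column 1 must total 480; the given cells sum to 400, so (1,1) = 80.
From column 2, 480 − (108 + 100 + 82 + 74) gives (3,2) = 116.
Column 4: 106 + 72 + 98 + 90 + ? = 480, so (1,4) = 114.
Row 1 must total 480; the given cells sum to 394, so (1,3) = 86.
Row 3 must total 480; the given cells sum to 370, so (3,5) = 110.
The remaining cell in column 3 is (5,3) = 480 − 378 = 102.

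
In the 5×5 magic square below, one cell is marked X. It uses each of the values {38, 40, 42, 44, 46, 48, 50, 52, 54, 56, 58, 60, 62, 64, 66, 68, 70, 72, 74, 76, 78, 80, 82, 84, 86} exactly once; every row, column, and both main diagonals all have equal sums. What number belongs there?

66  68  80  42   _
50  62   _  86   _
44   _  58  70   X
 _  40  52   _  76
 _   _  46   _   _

The 25 entries sum to 1550, so each line sums to 1550/5 = 310.
Using row 1: 66 + 68 + 80 + 42 + ? → (1,5) = 310 − 256 = 54.
The remaining cell in column 3 is (2,3) = 310 − 236 = 74.
From anti-diagonal, 310 − (54 + 86 + 58 + 40) gives (5,1) = 72.
Row 2: 50 + 62 + 74 + 86 + ? = 310, so (2,5) = 38.
The remaining cell in column 1 is (4,1) = 310 − 232 = 78.
Row 4 needs 310; the known cells sum to 246, so (4,4) = 64.
Column 4 needs 310; the known cells sum to 262, so (5,4) = 48.
From main diagonal, 310 − (66 + 62 + 58 + 64) gives (5,5) = 60.
Row 5 needs 310; the known cells sum to 226, so (5,2) = 84.
From column 2, 310 − (68 + 62 + 40 + 84) gives (3,2) = 56.
Column 5 must total 310; the given cells sum to 228, so (3,5) = 82.

82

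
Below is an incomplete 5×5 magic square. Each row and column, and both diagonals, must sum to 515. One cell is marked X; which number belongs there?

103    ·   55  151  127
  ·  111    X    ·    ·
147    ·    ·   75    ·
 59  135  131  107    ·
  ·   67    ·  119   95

Row 1: 103 + 55 + 151 + 127 + ? = 515, so (1,2) = 79.
Row 4: 59 + 135 + 131 + 107 + ? = 515, so (4,5) = 83.
The remaining cell in column 2 is (3,2) = 515 − 392 = 123.
Column 4: 151 + 75 + 107 + 119 + ? = 515, so (2,4) = 63.
The remaining cell in main diagonal is (3,3) = 515 − 416 = 99.
Anti-diagonal: 127 + 63 + 99 + 135 + ? = 515, so (5,1) = 91.
Row 3: 147 + 123 + 99 + 75 + ? = 515, so (3,5) = 71.
Row 5: 91 + 67 + 119 + 95 + ? = 515, so (5,3) = 143.
Column 1: 103 + 147 + 59 + 91 + ? = 515, so (2,1) = 115.
Using column 3: 55 + 99 + 131 + 143 + ? → (2,3) = 515 − 428 = 87.

87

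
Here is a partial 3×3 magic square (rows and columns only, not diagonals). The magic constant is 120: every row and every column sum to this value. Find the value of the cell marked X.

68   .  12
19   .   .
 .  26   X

61

The remaining cell in row 1 is (1,2) = 120 − 80 = 40.
The remaining cell in column 1 is (3,1) = 120 − 87 = 33.
Column 2 must total 120; the given cells sum to 66, so (2,2) = 54.
Row 2 must total 120; the given cells sum to 73, so (2,3) = 47.
Row 3 needs 120; the known cells sum to 59, so (3,3) = 61.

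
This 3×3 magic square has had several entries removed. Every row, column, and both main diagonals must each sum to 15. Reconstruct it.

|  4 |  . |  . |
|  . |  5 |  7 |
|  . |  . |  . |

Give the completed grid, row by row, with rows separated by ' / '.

4 9 2 / 3 5 7 / 8 1 6

From row 2, 15 − (5 + 7) gives (2,1) = 3.
The remaining cell in column 1 is (3,1) = 15 − 7 = 8.
From main diagonal, 15 − (4 + 5) gives (3,3) = 6.
The remaining cell in anti-diagonal is (1,3) = 15 − 13 = 2.
Using row 1: 4 + 2 + ? → (1,2) = 15 − 6 = 9.
Row 3 must total 15; the given cells sum to 14, so (3,2) = 1.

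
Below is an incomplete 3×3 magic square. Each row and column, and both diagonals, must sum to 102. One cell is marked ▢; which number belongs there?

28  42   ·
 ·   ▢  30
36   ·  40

Row 1 needs 102; the known cells sum to 70, so (1,3) = 32.
Row 3 needs 102; the known cells sum to 76, so (3,2) = 26.
Column 1 must total 102; the given cells sum to 64, so (2,1) = 38.
Column 2 needs 102; the known cells sum to 68, so (2,2) = 34.

34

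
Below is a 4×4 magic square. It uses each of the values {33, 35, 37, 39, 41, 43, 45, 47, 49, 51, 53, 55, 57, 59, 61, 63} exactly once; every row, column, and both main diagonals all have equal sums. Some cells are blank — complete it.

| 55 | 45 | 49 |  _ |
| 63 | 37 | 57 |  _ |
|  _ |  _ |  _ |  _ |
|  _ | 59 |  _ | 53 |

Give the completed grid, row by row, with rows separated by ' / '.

The 16 entries sum to 768, so each line sums to 768/4 = 192.
Row 1 needs 192; the known cells sum to 149, so (1,4) = 43.
Row 2 must total 192; the given cells sum to 157, so (2,4) = 35.
From column 2, 192 − (45 + 37 + 59) gives (3,2) = 51.
Column 4 must total 192; the given cells sum to 131, so (3,4) = 61.
Main diagonal must total 192; the given cells sum to 145, so (3,3) = 47.
Anti-diagonal: 43 + 57 + 51 + ? = 192, so (4,1) = 41.
Row 3 must total 192; the given cells sum to 159, so (3,1) = 33.
From row 4, 192 − (41 + 59 + 53) gives (4,3) = 39.

55 45 49 43 / 63 37 57 35 / 33 51 47 61 / 41 59 39 53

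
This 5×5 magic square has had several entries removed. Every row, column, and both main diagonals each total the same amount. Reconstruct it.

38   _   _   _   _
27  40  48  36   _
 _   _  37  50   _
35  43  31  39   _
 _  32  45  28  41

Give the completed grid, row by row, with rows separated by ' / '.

Main diagonal is already complete: 38 + 40 + 37 + 39 + 41 = 195, so that is the magic constant.
From row 2, 195 − (27 + 40 + 48 + 36) gives (2,5) = 44.
Row 4: 35 + 43 + 31 + 39 + ? = 195, so (4,5) = 47.
The remaining cell in row 5 is (5,1) = 195 − 146 = 49.
Using column 1: 38 + 27 + 35 + 49 + ? → (3,1) = 195 − 149 = 46.
Column 3: 48 + 37 + 31 + 45 + ? = 195, so (1,3) = 34.
From column 4, 195 − (36 + 50 + 39 + 28) gives (1,4) = 42.
Anti-diagonal must total 195; the given cells sum to 165, so (1,5) = 30.
Row 1: 38 + 34 + 42 + 30 + ? = 195, so (1,2) = 51.
Using column 2: 51 + 40 + 43 + 32 + ? → (3,2) = 195 − 166 = 29.
The remaining cell in column 5 is (3,5) = 195 − 162 = 33.

38 51 34 42 30 / 27 40 48 36 44 / 46 29 37 50 33 / 35 43 31 39 47 / 49 32 45 28 41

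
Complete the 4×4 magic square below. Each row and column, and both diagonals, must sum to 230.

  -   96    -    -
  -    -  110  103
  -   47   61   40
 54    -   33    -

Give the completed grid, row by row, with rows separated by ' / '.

Using row 3: 47 + 61 + 40 + ? → (3,1) = 230 − 148 = 82.
From column 3, 230 − (110 + 61 + 33) gives (1,3) = 26.
The remaining cell in anti-diagonal is (1,4) = 230 − 211 = 19.
Row 1 must total 230; the given cells sum to 141, so (1,1) = 89.
The remaining cell in column 1 is (2,1) = 230 − 225 = 5.
Column 4 needs 230; the known cells sum to 162, so (4,4) = 68.
Using main diagonal: 89 + 61 + 68 + ? → (2,2) = 230 − 218 = 12.
Row 4 must total 230; the given cells sum to 155, so (4,2) = 75.

89 96 26 19 / 5 12 110 103 / 82 47 61 40 / 54 75 33 68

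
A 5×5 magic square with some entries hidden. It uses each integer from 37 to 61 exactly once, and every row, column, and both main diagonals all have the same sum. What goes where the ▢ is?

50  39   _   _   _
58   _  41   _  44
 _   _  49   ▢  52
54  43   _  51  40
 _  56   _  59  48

The entries are 37 through 61, which sum to 1225, so each line sums to 1225/5 = 245.
Row 4 needs 245; the known cells sum to 188, so (4,3) = 57.
From column 5, 245 − (44 + 52 + 40 + 48) gives (1,5) = 61.
From main diagonal, 245 − (50 + 49 + 51 + 48) gives (2,2) = 47.
Row 2 must total 245; the given cells sum to 190, so (2,4) = 55.
Column 2: 39 + 47 + 43 + 56 + ? = 245, so (3,2) = 60.
The remaining cell in anti-diagonal is (5,1) = 245 − 208 = 37.
From row 5, 245 − (37 + 56 + 59 + 48) gives (5,3) = 45.
Column 1 needs 245; the known cells sum to 199, so (3,1) = 46.
The remaining cell in column 3 is (1,3) = 245 − 192 = 53.
From row 1, 245 − (50 + 39 + 53 + 61) gives (1,4) = 42.
From row 3, 245 − (46 + 60 + 49 + 52) gives (3,4) = 38.

38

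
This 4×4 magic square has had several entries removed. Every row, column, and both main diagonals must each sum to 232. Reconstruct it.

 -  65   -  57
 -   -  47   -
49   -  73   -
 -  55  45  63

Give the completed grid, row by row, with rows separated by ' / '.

Using row 4: 55 + 45 + 63 + ? → (4,1) = 232 − 163 = 69.
Column 3 must total 232; the given cells sum to 165, so (1,3) = 67.
The remaining cell in anti-diagonal is (3,2) = 232 − 173 = 59.
Row 1: 65 + 67 + 57 + ? = 232, so (1,1) = 43.
Row 3: 49 + 59 + 73 + ? = 232, so (3,4) = 51.
Column 1 needs 232; the known cells sum to 161, so (2,1) = 71.
Using column 2: 65 + 59 + 55 + ? → (2,2) = 232 − 179 = 53.
Using column 4: 57 + 51 + 63 + ? → (2,4) = 232 − 171 = 61.

43 65 67 57 / 71 53 47 61 / 49 59 73 51 / 69 55 45 63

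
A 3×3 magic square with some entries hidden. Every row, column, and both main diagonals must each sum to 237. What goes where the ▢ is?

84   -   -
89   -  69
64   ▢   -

99

From row 2, 237 − (89 + 69) gives (2,2) = 79.
Main diagonal: 84 + 79 + ? = 237, so (3,3) = 74.
Anti-diagonal must total 237; the given cells sum to 143, so (1,3) = 94.
Row 1: 84 + 94 + ? = 237, so (1,2) = 59.
Row 3: 64 + 74 + ? = 237, so (3,2) = 99.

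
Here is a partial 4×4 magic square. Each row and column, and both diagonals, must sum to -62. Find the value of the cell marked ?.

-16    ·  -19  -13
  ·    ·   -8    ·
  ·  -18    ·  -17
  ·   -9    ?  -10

-20

Row 1: -16 + (-19) + (-13) + ? = -62, so (1,2) = -14.
From column 2, -62 − (-14 + (-18) + (-9)) gives (2,2) = -21.
From column 4, -62 − (-13 + (-17) + (-10)) gives (2,4) = -22.
Using main diagonal: -16 + (-21) + (-10) + ? → (3,3) = -62 − (-47) = -15.
Using anti-diagonal: -13 + (-8) + (-18) + ? → (4,1) = -62 − (-39) = -23.
Using row 2: -21 + (-8) + (-22) + ? → (2,1) = -62 − (-51) = -11.
The remaining cell in row 3 is (3,1) = -62 − (-50) = -12.
Row 4: -23 + (-9) + (-10) + ? = -62, so (4,3) = -20.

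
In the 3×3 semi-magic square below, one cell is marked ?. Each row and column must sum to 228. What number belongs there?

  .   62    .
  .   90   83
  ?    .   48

104

Using row 2: 90 + 83 + ? → (2,1) = 228 − 173 = 55.
The remaining cell in column 2 is (3,2) = 228 − 152 = 76.
From column 3, 228 − (83 + 48) gives (1,3) = 97.
Using row 1: 62 + 97 + ? → (1,1) = 228 − 159 = 69.
Using row 3: 76 + 48 + ? → (3,1) = 228 − 124 = 104.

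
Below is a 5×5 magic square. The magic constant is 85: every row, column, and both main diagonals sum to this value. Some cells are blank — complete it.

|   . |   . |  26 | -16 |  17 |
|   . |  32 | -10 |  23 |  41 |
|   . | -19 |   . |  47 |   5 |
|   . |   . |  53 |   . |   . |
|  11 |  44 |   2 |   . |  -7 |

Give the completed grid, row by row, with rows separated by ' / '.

Row 2 must total 85; the given cells sum to 86, so (2,1) = -1.
Row 5 must total 85; the given cells sum to 50, so (5,4) = 35.
Column 3: 26 + (-10) + 53 + 2 + ? = 85, so (3,3) = 14.
Column 4 needs 85; the known cells sum to 89, so (4,4) = -4.
From column 5, 85 − (17 + 41 + 5 + (-7)) gives (4,5) = 29.
Main diagonal must total 85; the given cells sum to 35, so (1,1) = 50.
Anti-diagonal needs 85; the known cells sum to 65, so (4,2) = 20.
Row 1 must total 85; the given cells sum to 77, so (1,2) = 8.
Row 3 must total 85; the given cells sum to 47, so (3,1) = 38.
Row 4: 20 + 53 + (-4) + 29 + ? = 85, so (4,1) = -13.

50 8 26 -16 17 / -1 32 -10 23 41 / 38 -19 14 47 5 / -13 20 53 -4 29 / 11 44 2 35 -7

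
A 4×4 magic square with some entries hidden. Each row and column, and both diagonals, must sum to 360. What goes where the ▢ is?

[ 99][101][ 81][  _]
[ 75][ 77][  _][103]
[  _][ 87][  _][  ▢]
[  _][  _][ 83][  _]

Row 1 must total 360; the given cells sum to 281, so (1,4) = 79.
Using row 2: 75 + 77 + 103 + ? → (2,3) = 360 − 255 = 105.
From column 2, 360 − (101 + 77 + 87) gives (4,2) = 95.
Column 3 needs 360; the known cells sum to 269, so (3,3) = 91.
From main diagonal, 360 − (99 + 77 + 91) gives (4,4) = 93.
Using anti-diagonal: 79 + 105 + 87 + ? → (4,1) = 360 − 271 = 89.
Using column 1: 99 + 75 + 89 + ? → (3,1) = 360 − 263 = 97.
Using column 4: 79 + 103 + 93 + ? → (3,4) = 360 − 275 = 85.

85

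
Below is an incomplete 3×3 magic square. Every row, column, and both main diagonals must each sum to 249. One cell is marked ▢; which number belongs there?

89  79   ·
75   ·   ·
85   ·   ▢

77

Row 1 must total 249; the given cells sum to 168, so (1,3) = 81.
Anti-diagonal needs 249; the known cells sum to 166, so (2,2) = 83.
Row 2 needs 249; the known cells sum to 158, so (2,3) = 91.
Column 2: 79 + 83 + ? = 249, so (3,2) = 87.
Column 3: 81 + 91 + ? = 249, so (3,3) = 77.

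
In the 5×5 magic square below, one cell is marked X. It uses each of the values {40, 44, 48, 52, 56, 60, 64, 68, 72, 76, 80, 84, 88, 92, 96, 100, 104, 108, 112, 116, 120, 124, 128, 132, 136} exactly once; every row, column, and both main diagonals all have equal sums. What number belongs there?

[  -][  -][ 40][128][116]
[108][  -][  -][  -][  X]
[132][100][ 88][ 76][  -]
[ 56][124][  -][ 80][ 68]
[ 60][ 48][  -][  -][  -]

120

The 25 entries sum to 2200, so each line sums to 2200/5 = 440.
Row 3 must total 440; the given cells sum to 396, so (3,5) = 44.
Using row 4: 56 + 124 + 80 + 68 + ? → (4,3) = 440 − 328 = 112.
Column 1 needs 440; the known cells sum to 356, so (1,1) = 84.
From anti-diagonal, 440 − (116 + 88 + 124 + 60) gives (2,4) = 52.
Using row 1: 84 + 40 + 128 + 116 + ? → (1,2) = 440 − 368 = 72.
Column 2: 72 + 100 + 124 + 48 + ? = 440, so (2,2) = 96.
Column 4 needs 440; the known cells sum to 336, so (5,4) = 104.
The remaining cell in main diagonal is (5,5) = 440 − 348 = 92.
Using row 5: 60 + 48 + 104 + 92 + ? → (5,3) = 440 − 304 = 136.
Column 3 must total 440; the given cells sum to 376, so (2,3) = 64.
Column 5: 116 + 44 + 68 + 92 + ? = 440, so (2,5) = 120.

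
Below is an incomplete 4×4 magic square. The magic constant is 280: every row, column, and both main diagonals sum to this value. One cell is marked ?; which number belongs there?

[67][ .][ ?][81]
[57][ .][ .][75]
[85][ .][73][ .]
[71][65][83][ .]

Using row 4: 71 + 65 + 83 + ? → (4,4) = 280 − 219 = 61.
Column 4: 81 + 75 + 61 + ? = 280, so (3,4) = 63.
Main diagonal: 67 + 73 + 61 + ? = 280, so (2,2) = 79.
Using row 2: 57 + 79 + 75 + ? → (2,3) = 280 − 211 = 69.
From row 3, 280 − (85 + 73 + 63) gives (3,2) = 59.
Column 2 must total 280; the given cells sum to 203, so (1,2) = 77.
Column 3: 69 + 73 + 83 + ? = 280, so (1,3) = 55.

55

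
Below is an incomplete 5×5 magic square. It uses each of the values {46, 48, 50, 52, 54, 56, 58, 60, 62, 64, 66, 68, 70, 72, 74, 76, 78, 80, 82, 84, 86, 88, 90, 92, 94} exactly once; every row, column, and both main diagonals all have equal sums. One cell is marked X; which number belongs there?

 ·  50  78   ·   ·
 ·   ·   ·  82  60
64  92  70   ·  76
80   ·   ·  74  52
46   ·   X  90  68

62

The 25 entries sum to 1750, so each line sums to 1750/5 = 350.
Using row 3: 64 + 92 + 70 + 76 + ? → (3,4) = 350 − 302 = 48.
From column 4, 350 − (82 + 48 + 74 + 90) gives (1,4) = 56.
Column 5: 60 + 76 + 52 + 68 + ? = 350, so (1,5) = 94.
The remaining cell in anti-diagonal is (4,2) = 350 − 292 = 58.
From row 1, 350 − (50 + 78 + 56 + 94) gives (1,1) = 72.
Row 4 needs 350; the known cells sum to 264, so (4,3) = 86.
Column 1 must total 350; the given cells sum to 262, so (2,1) = 88.
Using main diagonal: 72 + 70 + 74 + 68 + ? → (2,2) = 350 − 284 = 66.
Row 2 needs 350; the known cells sum to 296, so (2,3) = 54.
From column 2, 350 − (50 + 66 + 92 + 58) gives (5,2) = 84.
Column 3 needs 350; the known cells sum to 288, so (5,3) = 62.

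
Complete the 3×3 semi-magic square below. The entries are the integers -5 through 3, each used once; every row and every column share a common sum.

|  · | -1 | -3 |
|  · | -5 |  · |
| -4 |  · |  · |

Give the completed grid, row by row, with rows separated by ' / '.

1 -1 -3 / 0 -5 2 / -4 3 -2

The entries are -5 through 3, which sum to -9, so each line sums to -9/3 = -3.
Row 1 must total -3; the given cells sum to -4, so (1,1) = 1.
Column 1 needs -3; the known cells sum to -3, so (2,1) = 0.
Using column 2: -1 + (-5) + ? → (3,2) = -3 − (-6) = 3.
Row 2 must total -3; the given cells sum to -5, so (2,3) = 2.
Row 3 needs -3; the known cells sum to -1, so (3,3) = -2.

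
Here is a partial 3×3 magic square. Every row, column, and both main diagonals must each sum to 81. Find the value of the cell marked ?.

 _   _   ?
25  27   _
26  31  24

The remaining cell in row 2 is (2,3) = 81 − 52 = 29.
Column 1 must total 81; the given cells sum to 51, so (1,1) = 30.
From column 2, 81 − (27 + 31) gives (1,2) = 23.
Using column 3: 29 + 24 + ? → (1,3) = 81 − 53 = 28.

28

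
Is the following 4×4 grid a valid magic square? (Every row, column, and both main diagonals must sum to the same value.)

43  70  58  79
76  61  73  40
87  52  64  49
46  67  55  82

No — column 4 sums to 250 but column 1 sums to 252.

Row 1: 43 + 70 + 58 + 79 = 250.
Row 2: 76 + 61 + 73 + 40 = 250.
Row 3: 87 + 52 + 64 + 49 = 252.
Row 4: 46 + 67 + 55 + 82 = 250.
Column 1: 43 + 76 + 87 + 46 = 252.
Column 2: 70 + 61 + 52 + 67 = 250.
Column 3: 58 + 73 + 64 + 55 = 250.
Column 4: 79 + 40 + 49 + 82 = 250.
Main diagonal: 43 + 61 + 64 + 82 = 250.
Anti-diagonal: 79 + 73 + 52 + 46 = 250.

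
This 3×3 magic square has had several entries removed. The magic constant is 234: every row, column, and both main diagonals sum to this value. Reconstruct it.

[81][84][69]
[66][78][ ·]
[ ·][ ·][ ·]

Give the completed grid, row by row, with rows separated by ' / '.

Row 2: 66 + 78 + ? = 234, so (2,3) = 90.
Column 1 must total 234; the given cells sum to 147, so (3,1) = 87.
Column 2: 84 + 78 + ? = 234, so (3,2) = 72.
Column 3 needs 234; the known cells sum to 159, so (3,3) = 75.

81 84 69 / 66 78 90 / 87 72 75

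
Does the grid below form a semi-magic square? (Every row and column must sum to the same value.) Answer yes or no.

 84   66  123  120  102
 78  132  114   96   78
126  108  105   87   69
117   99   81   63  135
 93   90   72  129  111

No — row 2 sums to 498 but row 4 sums to 495.

Row 1: 84 + 66 + 123 + 120 + 102 = 495.
Row 2: 78 + 132 + 114 + 96 + 78 = 498.
Row 3: 126 + 108 + 105 + 87 + 69 = 495.
Row 4: 117 + 99 + 81 + 63 + 135 = 495.
Row 5: 93 + 90 + 72 + 129 + 111 = 495.
Column 1: 84 + 78 + 126 + 117 + 93 = 498.
Column 2: 66 + 132 + 108 + 99 + 90 = 495.
Column 3: 123 + 114 + 105 + 81 + 72 = 495.
Column 4: 120 + 96 + 87 + 63 + 129 = 495.
Column 5: 102 + 78 + 69 + 135 + 111 = 495.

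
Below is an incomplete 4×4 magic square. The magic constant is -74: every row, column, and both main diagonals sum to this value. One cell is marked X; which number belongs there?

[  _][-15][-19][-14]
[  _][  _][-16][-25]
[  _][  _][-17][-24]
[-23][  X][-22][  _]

-18

Row 1: -15 + (-19) + (-14) + ? = -74, so (1,1) = -26.
From column 4, -74 − (-14 + (-25) + (-24)) gives (4,4) = -11.
From main diagonal, -74 − (-26 + (-17) + (-11)) gives (2,2) = -20.
Anti-diagonal needs -74; the known cells sum to -53, so (3,2) = -21.
Row 2: -20 + (-16) + (-25) + ? = -74, so (2,1) = -13.
From row 3, -74 − (-21 + (-17) + (-24)) gives (3,1) = -12.
Row 4: -23 + (-22) + (-11) + ? = -74, so (4,2) = -18.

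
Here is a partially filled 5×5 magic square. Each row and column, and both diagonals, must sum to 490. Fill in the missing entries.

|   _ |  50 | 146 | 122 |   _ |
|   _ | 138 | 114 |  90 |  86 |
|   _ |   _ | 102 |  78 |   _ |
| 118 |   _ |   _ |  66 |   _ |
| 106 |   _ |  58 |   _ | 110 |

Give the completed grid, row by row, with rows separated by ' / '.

74 50 146 122 98 / 62 138 114 90 86 / 130 126 102 78 54 / 118 94 70 66 142 / 106 82 58 134 110

From row 2, 490 − (138 + 114 + 90 + 86) gives (2,1) = 62.
Column 3: 146 + 114 + 102 + 58 + ? = 490, so (4,3) = 70.
From column 4, 490 − (122 + 90 + 78 + 66) gives (5,4) = 134.
Main diagonal: 138 + 102 + 66 + 110 + ? = 490, so (1,1) = 74.
Row 1: 74 + 50 + 146 + 122 + ? = 490, so (1,5) = 98.
Using row 5: 106 + 58 + 134 + 110 + ? → (5,2) = 490 − 408 = 82.
From column 1, 490 − (74 + 62 + 118 + 106) gives (3,1) = 130.
The remaining cell in anti-diagonal is (4,2) = 490 − 396 = 94.
The remaining cell in row 4 is (4,5) = 490 − 348 = 142.
Column 2 needs 490; the known cells sum to 364, so (3,2) = 126.
The remaining cell in column 5 is (3,5) = 490 − 436 = 54.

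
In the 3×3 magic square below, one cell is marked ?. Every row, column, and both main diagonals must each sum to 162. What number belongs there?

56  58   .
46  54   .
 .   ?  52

Row 1 must total 162; the given cells sum to 114, so (1,3) = 48.
From row 2, 162 − (46 + 54) gives (2,3) = 62.
The remaining cell in column 1 is (3,1) = 162 − 102 = 60.
The remaining cell in column 2 is (3,2) = 162 − 112 = 50.

50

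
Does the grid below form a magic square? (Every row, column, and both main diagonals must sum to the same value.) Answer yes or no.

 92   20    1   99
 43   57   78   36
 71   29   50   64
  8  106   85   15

No — row 4 sums to 214 but row 1 sums to 212.

Row 1: 92 + 20 + 1 + 99 = 212.
Row 2: 43 + 57 + 78 + 36 = 214.
Row 3: 71 + 29 + 50 + 64 = 214.
Row 4: 8 + 106 + 85 + 15 = 214.
Column 1: 92 + 43 + 71 + 8 = 214.
Column 2: 20 + 57 + 29 + 106 = 212.
Column 3: 1 + 78 + 50 + 85 = 214.
Column 4: 99 + 36 + 64 + 15 = 214.
Main diagonal: 92 + 57 + 50 + 15 = 214.
Anti-diagonal: 99 + 78 + 29 + 8 = 214.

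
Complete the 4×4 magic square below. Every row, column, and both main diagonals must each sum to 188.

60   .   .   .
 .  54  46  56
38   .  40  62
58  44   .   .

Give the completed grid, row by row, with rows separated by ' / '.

60 42 50 36 / 32 54 46 56 / 38 48 40 62 / 58 44 52 34

Row 2 needs 188; the known cells sum to 156, so (2,1) = 32.
From row 3, 188 − (38 + 40 + 62) gives (3,2) = 48.
Using column 2: 54 + 48 + 44 + ? → (1,2) = 188 − 146 = 42.
Main diagonal needs 188; the known cells sum to 154, so (4,4) = 34.
Using anti-diagonal: 46 + 48 + 58 + ? → (1,4) = 188 − 152 = 36.
Row 1 must total 188; the given cells sum to 138, so (1,3) = 50.
The remaining cell in row 4 is (4,3) = 188 − 136 = 52.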